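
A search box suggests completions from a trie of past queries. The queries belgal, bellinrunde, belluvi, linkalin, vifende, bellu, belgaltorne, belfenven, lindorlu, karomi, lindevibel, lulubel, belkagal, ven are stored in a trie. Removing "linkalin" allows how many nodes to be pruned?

A node on "linkalin"'s path can go only if nothing else ends at it or branches off below it.
The suffix "kalin" (5 nodes) is used only by "linkalin"; the node for "lin" still has the child "d", so pruning stops there.
Nodes removed: 5

5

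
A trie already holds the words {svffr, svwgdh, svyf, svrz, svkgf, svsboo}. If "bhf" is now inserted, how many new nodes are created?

3

"bhf" shares no prefix with any stored word, so all 3 characters open new nodes.
3 − 0 = 3 new nodes.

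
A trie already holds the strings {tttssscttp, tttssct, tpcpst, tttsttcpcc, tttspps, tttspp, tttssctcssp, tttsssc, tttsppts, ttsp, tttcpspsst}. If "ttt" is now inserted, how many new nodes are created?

Every character of "ttt" already lies on an existing path (it is a prefix of some stored word).
No new nodes are needed: 0.

0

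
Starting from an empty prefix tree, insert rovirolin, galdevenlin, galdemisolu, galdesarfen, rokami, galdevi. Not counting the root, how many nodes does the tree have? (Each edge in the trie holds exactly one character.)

Count nodes per top-level branch (shared prefixes stored once):
  'g'-branch (galdemisolu, galdesarfen, galdevenlin, galdevi): 24 nodes
  'r'-branch (rokami, rovirolin): 13 nodes
Sum: 37

37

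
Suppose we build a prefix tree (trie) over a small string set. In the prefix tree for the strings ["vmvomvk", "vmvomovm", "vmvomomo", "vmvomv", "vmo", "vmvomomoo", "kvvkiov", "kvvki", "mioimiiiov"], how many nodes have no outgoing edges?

Leaves are exactly the stored words that no other stored word extends.
Those words: "kvvkiov", "mioimiiiov", "vmo", "vmvomomoo", "vmvomovm", "vmvomvk"
Leaf count: 6

6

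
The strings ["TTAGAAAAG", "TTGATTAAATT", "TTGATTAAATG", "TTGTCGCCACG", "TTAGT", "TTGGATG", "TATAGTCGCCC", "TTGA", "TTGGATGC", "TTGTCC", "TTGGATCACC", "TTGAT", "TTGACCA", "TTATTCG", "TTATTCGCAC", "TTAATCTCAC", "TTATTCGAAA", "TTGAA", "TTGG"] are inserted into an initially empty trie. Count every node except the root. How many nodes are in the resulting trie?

69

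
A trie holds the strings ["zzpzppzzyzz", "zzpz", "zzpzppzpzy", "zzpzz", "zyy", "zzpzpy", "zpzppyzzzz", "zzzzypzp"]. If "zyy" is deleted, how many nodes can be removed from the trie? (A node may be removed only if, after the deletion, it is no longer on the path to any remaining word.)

A node on "zyy"'s path can go only if nothing else ends at it or branches off below it.
The suffix "yy" (2 nodes) is used only by "zyy"; the node for "z" still has the child "z", so pruning stops there.
Nodes removed: 2

2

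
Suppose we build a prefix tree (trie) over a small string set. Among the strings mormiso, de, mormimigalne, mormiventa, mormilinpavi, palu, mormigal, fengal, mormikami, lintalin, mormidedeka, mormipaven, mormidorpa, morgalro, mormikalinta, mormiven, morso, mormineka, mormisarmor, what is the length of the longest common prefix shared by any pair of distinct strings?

Equivalently: take the maximum, over all pairs, of their longest common prefix length.
"mormiven" and "mormiventa" agree on "mormiven" (8 characters) before diverging; nothing deeper is shared.
Longest shared-prefix length: 8

8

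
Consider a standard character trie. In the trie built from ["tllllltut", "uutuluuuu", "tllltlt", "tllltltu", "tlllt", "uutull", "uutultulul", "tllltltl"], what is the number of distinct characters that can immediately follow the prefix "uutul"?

The children of the "uutul" node are the distinct next characters among strings starting with "uutul".
Characters that immediately follow "uutul" among the stored strings: {l, t, u}.
That node has 3 child edges.

3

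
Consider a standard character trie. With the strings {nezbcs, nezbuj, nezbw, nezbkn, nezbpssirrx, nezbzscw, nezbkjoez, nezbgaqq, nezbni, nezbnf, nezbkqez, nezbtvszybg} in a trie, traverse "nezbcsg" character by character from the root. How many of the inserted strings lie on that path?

1

Traverse "nezbcsg" character by character; count nodes along the way that are marked as word ends.
Prefixes of the query that are stored words: "nezbcs"
Count: 1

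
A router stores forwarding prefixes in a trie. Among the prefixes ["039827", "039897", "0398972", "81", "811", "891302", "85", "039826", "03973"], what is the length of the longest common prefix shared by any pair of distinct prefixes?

6

Look for the deepest trie node that still has at least two words in its subtree.
e.g. "039897" and "0398972" share the prefix "039897" of length 6; no pair shares a longer one.
Longest shared-prefix length: 6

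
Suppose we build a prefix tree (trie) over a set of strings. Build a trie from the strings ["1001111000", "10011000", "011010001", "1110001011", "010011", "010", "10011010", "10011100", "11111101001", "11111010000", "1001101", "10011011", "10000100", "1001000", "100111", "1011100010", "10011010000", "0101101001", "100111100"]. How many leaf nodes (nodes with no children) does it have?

Leaves are exactly the stored words that no other stored word extends.
Those words: "010011", "0101101001", "011010001", "10000100", "1001000", "10011000", "10011010000", "10011011", "10011100", "1001111000", "1011100010", "1110001011", "11111010000", "11111101001"
Leaf count: 14

14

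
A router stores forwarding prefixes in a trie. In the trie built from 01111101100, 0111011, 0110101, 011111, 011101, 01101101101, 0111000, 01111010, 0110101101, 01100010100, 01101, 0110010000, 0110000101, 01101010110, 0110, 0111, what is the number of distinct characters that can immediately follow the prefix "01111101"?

1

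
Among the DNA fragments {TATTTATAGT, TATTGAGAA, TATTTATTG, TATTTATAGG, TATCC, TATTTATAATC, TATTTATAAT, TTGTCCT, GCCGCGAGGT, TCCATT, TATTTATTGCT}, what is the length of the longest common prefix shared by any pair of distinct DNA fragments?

10

Equivalently: take the maximum, over all pairs, of their longest common prefix length.
e.g. "TATTTATAAT" and "TATTTATAATC" share the prefix "TATTTATAAT" of length 10; no pair shares a longer one.
Longest shared-prefix length: 10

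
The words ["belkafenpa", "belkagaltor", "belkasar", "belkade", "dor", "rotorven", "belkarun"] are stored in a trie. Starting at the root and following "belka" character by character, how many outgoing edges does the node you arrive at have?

5

Walk "belka" from the root, arriving at one node.
Distinct next characters after "belka": d, f, g, r, s.
That node has 5 child edges.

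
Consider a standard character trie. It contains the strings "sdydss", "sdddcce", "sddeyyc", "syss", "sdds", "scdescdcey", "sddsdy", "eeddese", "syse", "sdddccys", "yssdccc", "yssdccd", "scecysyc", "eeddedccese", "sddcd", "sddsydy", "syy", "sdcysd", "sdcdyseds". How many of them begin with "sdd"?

Walk to "sdd"; the words in its subtree are exactly those with that prefix.
Words under "sdd": sddcd, sdddcce, sdddccys, sddeyyc, sdds, sddsdy, sddsydy
Count: 7

7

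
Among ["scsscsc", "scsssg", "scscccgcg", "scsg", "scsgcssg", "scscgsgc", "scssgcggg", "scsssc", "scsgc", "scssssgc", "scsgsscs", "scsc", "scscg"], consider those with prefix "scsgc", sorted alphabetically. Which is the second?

scsgcssg

Filter for "scsgc…" and sort: "scsgc", "scsgcssg"
The 2nd is scsgcssg.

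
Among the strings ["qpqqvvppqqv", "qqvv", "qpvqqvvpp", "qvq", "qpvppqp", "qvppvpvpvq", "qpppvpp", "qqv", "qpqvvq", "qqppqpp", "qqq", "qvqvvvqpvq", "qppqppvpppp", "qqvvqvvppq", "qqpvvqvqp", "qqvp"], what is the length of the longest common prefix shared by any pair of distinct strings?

4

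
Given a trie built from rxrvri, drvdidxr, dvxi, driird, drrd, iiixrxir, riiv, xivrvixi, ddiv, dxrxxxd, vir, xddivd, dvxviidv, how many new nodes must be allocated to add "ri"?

0

"ri" is already a full path in the trie; only an end-marker is added.
No new nodes are needed: 0.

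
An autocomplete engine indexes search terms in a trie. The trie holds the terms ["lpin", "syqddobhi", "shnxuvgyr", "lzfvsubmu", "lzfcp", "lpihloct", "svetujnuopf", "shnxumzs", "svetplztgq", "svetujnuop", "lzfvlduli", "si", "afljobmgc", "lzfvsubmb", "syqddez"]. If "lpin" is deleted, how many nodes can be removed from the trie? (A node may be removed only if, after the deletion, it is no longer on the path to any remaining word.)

Walk "lpin" from the leaf back toward the root, removing each node that no remaining word uses.
The suffix "n" (1 node) is used only by "lpin"; the node for "lpi" still has the child "h", so pruning stops there.
Nodes removed: 1

1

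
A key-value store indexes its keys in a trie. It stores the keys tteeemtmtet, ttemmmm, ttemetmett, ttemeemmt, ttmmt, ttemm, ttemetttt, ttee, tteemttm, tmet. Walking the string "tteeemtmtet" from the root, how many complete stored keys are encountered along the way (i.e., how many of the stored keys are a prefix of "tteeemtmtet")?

Check each prefix of "tteeemtmtet" against the stored set — each match is an end-marker on the path.
Prefixes of the query that are stored words: "ttee", "tteeemtmtet"
Count: 2

2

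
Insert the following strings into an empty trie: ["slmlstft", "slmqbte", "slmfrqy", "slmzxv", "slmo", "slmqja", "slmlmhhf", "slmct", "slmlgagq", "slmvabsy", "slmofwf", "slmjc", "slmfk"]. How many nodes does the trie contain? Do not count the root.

43

For each word, the new-node count is its length minus the longest prefix already in the trie:
  "slmlstft" → 8 new (s, l, m, l, s, t, f, t)
  "slmqbte" → prefix "slm" already present; 4 new (q, b, t, e)
  "slmfrqy" → prefix "slm" already present; 4 new (f, r, q, y)
  "slmzxv" → prefix "slm" already present; 3 new (z, x, v)
  "slmo" → prefix "slm" already present; 1 new (o)
  "slmqja" → prefix "slmq" already present; 2 new (j, a)
  "slmlmhhf" → prefix "slml" already present; 4 new (m, h, h, f)
  "slmct" → prefix "slm" already present; 2 new (c, t)
  "slmlgagq" → prefix "slml" already present; 4 new (g, a, g, q)
  "slmvabsy" → prefix "slm" already present; 5 new (v, a, b, s, y)
  "slmofwf" → prefix "slmo" already present; 3 new (f, w, f)
  "slmjc" → prefix "slm" already present; 2 new (j, c)
  "slmfk" → prefix "slmf" already present; 1 new (k)
Total nodes = 8 + 4 + 4 + 3 + 1 + 2 + 4 + 2 + 4 + 5 + 3 + 2 + 1 = 43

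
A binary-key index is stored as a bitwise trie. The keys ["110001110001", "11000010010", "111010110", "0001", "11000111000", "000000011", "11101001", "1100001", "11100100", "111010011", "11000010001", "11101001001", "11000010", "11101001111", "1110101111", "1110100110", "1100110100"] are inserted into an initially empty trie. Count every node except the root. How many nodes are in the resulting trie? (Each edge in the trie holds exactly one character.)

58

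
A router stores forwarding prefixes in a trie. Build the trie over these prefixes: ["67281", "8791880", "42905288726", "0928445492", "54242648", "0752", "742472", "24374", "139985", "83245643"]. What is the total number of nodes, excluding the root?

68

For each word, the new-node count is its length minus the longest prefix already in the trie:
  "67281" → 5 new (6, 7, 2, 8, 1)
  "8791880" → 7 new (8, 7, 9, 1, 8, 8, 0)
  "42905288726" → 11 new (4, 2, 9, 0, 5, 2, 8, 8, 7, 2, 6)
  "0928445492" → 10 new (0, 9, 2, 8, 4, 4, 5, 4, 9, 2)
  "54242648" → 8 new (5, 4, 2, 4, 2, 6, 4, 8)
  "0752" → prefix "0" already present; 3 new (7, 5, 2)
  "742472" → 6 new (7, 4, 2, 4, 7, 2)
  "24374" → 5 new (2, 4, 3, 7, 4)
  "139985" → 6 new (1, 3, 9, 9, 8, 5)
  "83245643" → prefix "8" already present; 7 new (3, 2, 4, 5, 6, 4, 3)
Total nodes = 5 + 7 + 11 + 10 + 8 + 3 + 6 + 5 + 6 + 7 = 68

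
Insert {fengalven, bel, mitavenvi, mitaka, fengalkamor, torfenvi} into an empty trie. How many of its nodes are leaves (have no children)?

6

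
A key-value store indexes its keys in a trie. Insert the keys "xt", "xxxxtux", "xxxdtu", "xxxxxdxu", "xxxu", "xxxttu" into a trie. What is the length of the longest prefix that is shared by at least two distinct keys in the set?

Look for the deepest trie node that still has at least two words in its subtree.
"xxxxtux" and "xxxxxdxu" agree on "xxxx" (4 characters) before diverging; nothing deeper is shared.
Longest shared-prefix length: 4

4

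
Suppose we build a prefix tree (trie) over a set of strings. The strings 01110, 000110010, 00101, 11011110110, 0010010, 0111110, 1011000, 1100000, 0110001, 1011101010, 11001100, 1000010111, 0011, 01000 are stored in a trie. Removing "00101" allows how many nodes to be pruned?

1

After clearing the end-marker at "00101", prune upward until reaching a node still needed by another word.
The suffix "1" (1 node) is used only by "00101"; the node for "0010" still has the child "0", so pruning stops there.
Nodes removed: 1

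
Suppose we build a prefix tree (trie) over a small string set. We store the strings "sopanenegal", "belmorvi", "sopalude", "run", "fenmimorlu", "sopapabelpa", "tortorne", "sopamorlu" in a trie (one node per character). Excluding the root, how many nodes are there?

56

Insert word by word; a character creates a node only if that edge doesn't already exist:
  "sopanenegal" → 11 new (s, o, p, a, n, e, n, e, g, a, l)
  "belmorvi" → 8 new (b, e, l, m, o, r, v, i)
  "sopalude" → prefix "sopa" already present; 4 new (l, u, d, e)
  "run" → 3 new (r, u, n)
  "fenmimorlu" → 10 new (f, e, n, m, i, m, o, r, l, u)
  "sopapabelpa" → prefix "sopa" already present; 7 new (p, a, b, e, l, p, a)
  "tortorne" → 8 new (t, o, r, t, o, r, n, e)
  "sopamorlu" → prefix "sopa" already present; 5 new (m, o, r, l, u)
Total nodes = 11 + 8 + 4 + 3 + 10 + 7 + 8 + 5 = 56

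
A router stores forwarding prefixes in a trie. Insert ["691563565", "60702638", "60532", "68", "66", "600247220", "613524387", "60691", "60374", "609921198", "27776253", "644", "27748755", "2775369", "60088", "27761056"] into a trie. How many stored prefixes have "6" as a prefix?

12

Traverse to the node for "6", then collect every word in that subtree.
Matches: "600247220", "60088", "60374", "60532", "60691", "60702638", "609921198", "613524387", "644", "66", "68", "691563565"
Count: 12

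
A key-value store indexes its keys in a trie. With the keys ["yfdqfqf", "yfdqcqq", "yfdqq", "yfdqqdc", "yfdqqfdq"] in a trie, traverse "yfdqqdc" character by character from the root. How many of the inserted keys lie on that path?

2

Walk "yfdqqdc" from the root; an end-of-word marker is hit whenever a stored word is a prefix of "yfdqqdc".
Prefixes of the query that are stored words: "yfdqq", "yfdqqdc"
Count: 2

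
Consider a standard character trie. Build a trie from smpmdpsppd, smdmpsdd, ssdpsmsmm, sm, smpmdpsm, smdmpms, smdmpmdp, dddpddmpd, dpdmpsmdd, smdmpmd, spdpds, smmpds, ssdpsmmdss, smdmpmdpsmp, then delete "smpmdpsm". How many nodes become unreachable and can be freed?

1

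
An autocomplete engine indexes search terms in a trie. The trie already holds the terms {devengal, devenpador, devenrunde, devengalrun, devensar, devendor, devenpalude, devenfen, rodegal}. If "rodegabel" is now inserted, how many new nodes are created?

3

The longest prefix of "rodegabel" already in the trie is "rodega" (length 6).
So 9 − 6 = 3 new nodes.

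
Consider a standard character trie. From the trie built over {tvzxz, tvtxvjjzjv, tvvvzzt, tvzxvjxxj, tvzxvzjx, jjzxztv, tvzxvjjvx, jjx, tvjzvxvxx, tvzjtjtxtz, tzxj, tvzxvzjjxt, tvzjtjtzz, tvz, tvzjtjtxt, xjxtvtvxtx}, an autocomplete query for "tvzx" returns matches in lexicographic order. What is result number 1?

Filter for "tvzx…" and sort: "tvzxvjjvx", "tvzxvjxxj", "tvzxvzjjxt", "tvzxvzjx", "tvzxz"
The 1st is tvzxvjjvx.

tvzxvjjvx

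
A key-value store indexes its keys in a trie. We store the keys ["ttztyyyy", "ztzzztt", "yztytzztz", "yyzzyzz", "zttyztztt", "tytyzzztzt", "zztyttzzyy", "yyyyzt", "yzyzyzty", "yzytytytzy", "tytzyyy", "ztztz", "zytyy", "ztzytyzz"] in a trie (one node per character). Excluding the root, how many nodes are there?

87

Trace insertions, counting only characters that open a new branch:
  "ttztyyyy" → 8 new (t, t, z, t, y, y, y, y)
  "ztzzztt" → 7 new (z, t, z, z, z, t, t)
  "yztytzztz" → 9 new (y, z, t, y, t, z, z, t, z)
  "yyzzyzz" → prefix "y" already present; 6 new (y, z, z, y, z, z)
  "zttyztztt" → prefix "zt" already present; 7 new (t, y, z, t, z, t, t)
  "tytyzzztzt" → prefix "t" already present; 9 new (y, t, y, z, z, z, t, z, t)
  "zztyttzzyy" → prefix "z" already present; 9 new (z, t, y, t, t, z, z, y, y)
  "yyyyzt" → prefix "yy" already present; 4 new (y, y, z, t)
  "yzyzyzty" → prefix "yz" already present; 6 new (y, z, y, z, t, y)
  "yzytytytzy" → prefix "yzy" already present; 7 new (t, y, t, y, t, z, y)
  "tytzyyy" → prefix "tyt" already present; 4 new (z, y, y, y)
  "ztztz" → prefix "ztz" already present; 2 new (t, z)
  "zytyy" → prefix "z" already present; 4 new (y, t, y, y)
  "ztzytyzz" → prefix "ztz" already present; 5 new (y, t, y, z, z)
Total nodes = 8 + 7 + 9 + 6 + 7 + 9 + 9 + 4 + 6 + 7 + 4 + 2 + 4 + 5 = 87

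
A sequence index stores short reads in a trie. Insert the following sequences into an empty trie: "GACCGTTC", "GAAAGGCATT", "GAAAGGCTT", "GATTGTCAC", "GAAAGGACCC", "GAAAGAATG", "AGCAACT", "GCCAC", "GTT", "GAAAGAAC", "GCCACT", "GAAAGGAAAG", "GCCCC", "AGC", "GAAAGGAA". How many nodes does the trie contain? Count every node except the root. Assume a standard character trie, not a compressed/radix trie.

53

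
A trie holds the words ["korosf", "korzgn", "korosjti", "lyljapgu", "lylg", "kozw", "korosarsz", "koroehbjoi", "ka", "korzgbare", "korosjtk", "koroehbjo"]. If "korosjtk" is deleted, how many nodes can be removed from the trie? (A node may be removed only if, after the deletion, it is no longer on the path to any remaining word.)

After clearing the end-marker at "korosjtk", prune upward until reaching a node still needed by another word.
The suffix "k" (1 node) is used only by "korosjtk"; the node for "korosjt" still has the child "i", so pruning stops there.
Nodes removed: 1

1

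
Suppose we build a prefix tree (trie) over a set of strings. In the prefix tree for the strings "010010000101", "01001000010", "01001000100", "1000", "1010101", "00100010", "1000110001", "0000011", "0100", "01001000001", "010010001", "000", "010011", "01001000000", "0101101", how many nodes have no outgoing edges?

Leaves are exactly the stored words that no other stored word extends.
Those words: "0000011", "00100010", "01001000000", "01001000001", "010010000101", "01001000100", "010011", "0101101", "1000110001", "1010101"
Leaf count: 10

10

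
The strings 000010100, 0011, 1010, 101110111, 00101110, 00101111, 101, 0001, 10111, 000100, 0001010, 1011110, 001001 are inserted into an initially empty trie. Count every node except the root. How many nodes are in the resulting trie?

36

Count nodes per top-level branch (shared prefixes stored once):
  '0'-branch (000010100, 0001, 000100, 0001010, 001001, 00101110, 00101111, 0011): 24 nodes
  '1'-branch (101, 1010, 10111, 101110111, 1011110): 12 nodes
Sum: 36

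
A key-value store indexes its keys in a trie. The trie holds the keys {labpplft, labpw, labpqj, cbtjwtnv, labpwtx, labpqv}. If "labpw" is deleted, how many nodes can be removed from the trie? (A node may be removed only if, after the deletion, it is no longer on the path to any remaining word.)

0

After clearing the end-marker at "labpw", prune upward until reaching a node still needed by another word.
Every node on "labpw" is still needed (e.g. by "labpwtx"), so nothing is freed.
Nodes removed: 0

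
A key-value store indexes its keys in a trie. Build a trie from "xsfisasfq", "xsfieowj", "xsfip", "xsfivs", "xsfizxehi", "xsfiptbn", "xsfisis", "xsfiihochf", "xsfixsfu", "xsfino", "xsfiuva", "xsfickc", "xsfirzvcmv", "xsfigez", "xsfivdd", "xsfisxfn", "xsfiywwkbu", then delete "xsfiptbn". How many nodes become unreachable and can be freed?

Walk "xsfiptbn" from the leaf back toward the root, removing each node that no remaining word uses.
The suffix "tbn" (3 nodes) is used only by "xsfiptbn"; "xsfip" is itself a stored word, so pruning stops there.
Nodes removed: 3

3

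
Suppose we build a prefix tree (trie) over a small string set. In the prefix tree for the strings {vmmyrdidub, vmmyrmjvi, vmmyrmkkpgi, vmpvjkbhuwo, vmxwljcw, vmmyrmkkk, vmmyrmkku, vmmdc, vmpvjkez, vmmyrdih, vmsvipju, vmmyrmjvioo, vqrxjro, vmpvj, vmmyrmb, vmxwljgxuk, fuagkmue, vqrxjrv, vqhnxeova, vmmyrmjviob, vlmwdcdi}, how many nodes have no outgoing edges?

A leaf is a node with no children — equivalently, the end of a word that is not a proper prefix of any other stored word.
Those words: "fuagkmue", "vlmwdcdi", "vmmdc", "vmmyrdidub", "vmmyrdih", "vmmyrmb", "vmmyrmjviob", "vmmyrmjvioo", "vmmyrmkkk", "vmmyrmkkpgi", "vmmyrmkku", "vmpvjkbhuwo", "vmpvjkez", "vmsvipju", "vmxwljcw", "vmxwljgxuk", "vqhnxeova", "vqrxjro", "vqrxjrv"
Leaf count: 19

19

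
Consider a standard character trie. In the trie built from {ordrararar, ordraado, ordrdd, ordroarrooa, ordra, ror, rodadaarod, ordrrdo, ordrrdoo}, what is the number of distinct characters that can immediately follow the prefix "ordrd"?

1

Follow the path "ordrd" to its node, then look at its outgoing edges.
Characters that immediately follow "ordrd" among the stored strings: {d}.
That node has 1 child edge.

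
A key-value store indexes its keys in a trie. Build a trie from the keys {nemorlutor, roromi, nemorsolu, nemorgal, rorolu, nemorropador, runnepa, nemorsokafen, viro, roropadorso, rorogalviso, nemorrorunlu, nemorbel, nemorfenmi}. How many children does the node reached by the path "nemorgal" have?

The children of the "nemorgal" node are the distinct next characters among strings starting with "nemorgal".
No stored string extends past "nemorgal".
That node has 0 child edges.

0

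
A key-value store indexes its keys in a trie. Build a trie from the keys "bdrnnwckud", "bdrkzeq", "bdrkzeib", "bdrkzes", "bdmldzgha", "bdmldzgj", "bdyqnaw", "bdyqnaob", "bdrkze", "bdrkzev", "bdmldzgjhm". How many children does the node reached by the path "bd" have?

Follow the path "bd" to its node, then look at its outgoing edges.
Characters that immediately follow "bd" among the stored strings: {m, r, y}.
That node has 3 child edges.

3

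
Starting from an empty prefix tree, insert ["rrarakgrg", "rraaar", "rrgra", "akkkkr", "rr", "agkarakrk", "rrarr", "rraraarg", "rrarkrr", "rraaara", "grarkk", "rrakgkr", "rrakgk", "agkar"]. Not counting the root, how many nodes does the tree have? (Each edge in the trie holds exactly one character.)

47

For each word, the new-node count is its length minus the longest prefix already in the trie:
  "rrarakgrg" → 9 new (r, r, a, r, a, k, g, r, g)
  "rraaar" → prefix "rra" already present; 3 new (a, a, r)
  "rrgra" → prefix "rr" already present; 3 new (g, r, a)
  "akkkkr" → 6 new (a, k, k, k, k, r)
  "rr" → prefix "rr" already present; 0 new (none)
  "agkarakrk" → prefix "a" already present; 8 new (g, k, a, r, a, k, r, k)
  "rrarr" → prefix "rrar" already present; 1 new (r)
  "rraraarg" → prefix "rrara" already present; 3 new (a, r, g)
  "rrarkrr" → prefix "rrar" already present; 3 new (k, r, r)
  "rraaara" → prefix "rraaar" already present; 1 new (a)
  "grarkk" → 6 new (g, r, a, r, k, k)
  "rrakgkr" → prefix "rra" already present; 4 new (k, g, k, r)
  "rrakgk" → prefix "rrakgk" already present; 0 new (none)
  "agkar" → prefix "agkar" already present; 0 new (none)
Total nodes = 9 + 3 + 3 + 6 + 0 + 8 + 1 + 3 + 3 + 1 + 6 + 4 + 0 + 0 = 47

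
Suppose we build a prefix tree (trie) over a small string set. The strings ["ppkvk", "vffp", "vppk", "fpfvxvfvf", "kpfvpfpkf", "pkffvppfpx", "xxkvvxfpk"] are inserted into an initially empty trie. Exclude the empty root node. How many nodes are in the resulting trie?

48

Count nodes per top-level branch (shared prefixes stored once):
  'f'-branch (fpfvxvfvf): 9 nodes
  'k'-branch (kpfvpfpkf): 9 nodes
  'p'-branch (pkffvppfpx, ppkvk): 14 nodes
  'v'-branch (vffp, vppk): 7 nodes
  'x'-branch (xxkvvxfpk): 9 nodes
Sum: 48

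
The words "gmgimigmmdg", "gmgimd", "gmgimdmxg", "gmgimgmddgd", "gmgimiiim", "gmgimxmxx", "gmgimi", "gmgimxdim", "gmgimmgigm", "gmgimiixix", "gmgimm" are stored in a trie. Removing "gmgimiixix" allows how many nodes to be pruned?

3

A node on "gmgimiixix"'s path can go only if nothing else ends at it or branches off below it.
The suffix "xix" (3 nodes) is used only by "gmgimiixix"; the node for "gmgimii" still has the child "i", so pruning stops there.
Nodes removed: 3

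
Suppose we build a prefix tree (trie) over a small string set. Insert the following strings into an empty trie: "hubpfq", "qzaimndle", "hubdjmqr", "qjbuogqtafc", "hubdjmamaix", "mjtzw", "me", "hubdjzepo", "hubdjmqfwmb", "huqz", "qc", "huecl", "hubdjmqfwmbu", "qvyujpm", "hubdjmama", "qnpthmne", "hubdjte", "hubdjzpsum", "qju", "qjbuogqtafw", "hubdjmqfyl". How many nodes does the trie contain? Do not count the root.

79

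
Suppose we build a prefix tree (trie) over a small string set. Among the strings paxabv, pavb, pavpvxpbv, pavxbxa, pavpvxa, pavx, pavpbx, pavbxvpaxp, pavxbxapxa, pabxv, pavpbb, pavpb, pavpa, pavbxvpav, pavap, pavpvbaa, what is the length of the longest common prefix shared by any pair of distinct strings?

The deepest shared node is where two words last agree before diverging.
"pavbxvpav" and "pavbxvpaxp" agree on "pavbxvpa" (8 characters) before diverging; nothing deeper is shared.
Longest shared-prefix length: 8

8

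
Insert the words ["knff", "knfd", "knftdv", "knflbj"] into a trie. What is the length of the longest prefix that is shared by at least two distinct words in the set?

Equivalently: take the maximum, over all pairs, of their longest common prefix length.
e.g. "knfd" and "knff" share the prefix "knf" of length 3; no pair shares a longer one.
Longest shared-prefix length: 3

3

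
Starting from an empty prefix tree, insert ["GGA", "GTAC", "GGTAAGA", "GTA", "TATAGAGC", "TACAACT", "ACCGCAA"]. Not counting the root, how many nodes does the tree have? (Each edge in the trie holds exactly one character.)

31

Trace insertions, counting only characters that open a new branch:
  "GGA" → 3 new (G, G, A)
  "GTAC" → prefix "G" already present; 3 new (T, A, C)
  "GGTAAGA" → prefix "GG" already present; 5 new (T, A, A, G, A)
  "GTA" → prefix "GTA" already present; 0 new (none)
  "TATAGAGC" → 8 new (T, A, T, A, G, A, G, C)
  "TACAACT" → prefix "TA" already present; 5 new (C, A, A, C, T)
  "ACCGCAA" → 7 new (A, C, C, G, C, A, A)
Total nodes = 3 + 3 + 5 + 0 + 8 + 5 + 7 = 31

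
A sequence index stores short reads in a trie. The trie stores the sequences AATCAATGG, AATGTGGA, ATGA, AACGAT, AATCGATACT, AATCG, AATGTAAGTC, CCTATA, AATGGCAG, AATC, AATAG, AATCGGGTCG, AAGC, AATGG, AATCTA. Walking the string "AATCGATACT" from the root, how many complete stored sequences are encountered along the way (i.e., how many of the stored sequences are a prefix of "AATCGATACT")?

Traverse "AATCGATACT" character by character; count nodes along the way that are marked as word ends.
Prefixes of the query that are stored words: "AATC", "AATCG", "AATCGATACT"
Count: 3

3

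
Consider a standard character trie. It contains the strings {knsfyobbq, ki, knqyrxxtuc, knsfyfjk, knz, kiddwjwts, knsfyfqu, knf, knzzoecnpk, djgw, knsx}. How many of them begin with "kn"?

8

Walk to "kn"; the words in its subtree are exactly those with that prefix.
Words under "kn": knf, knqyrxxtuc, knsfyfjk, knsfyfqu, knsfyobbq, knsx, knz, knzzoecnpk
Count: 8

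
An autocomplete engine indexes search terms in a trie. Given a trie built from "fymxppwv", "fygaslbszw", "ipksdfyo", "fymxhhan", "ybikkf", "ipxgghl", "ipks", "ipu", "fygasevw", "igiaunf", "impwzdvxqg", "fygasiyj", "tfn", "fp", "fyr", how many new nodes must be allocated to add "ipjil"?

3

"ip" is already a path in the trie; the remaining "jil" must be added.
So 5 − 2 = 3 new nodes.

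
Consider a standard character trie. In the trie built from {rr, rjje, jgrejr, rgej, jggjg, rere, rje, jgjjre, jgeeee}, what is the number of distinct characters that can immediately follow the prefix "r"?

Walk "r" from the root, arriving at one node.
Characters that immediately follow "r" among the stored strings: {e, g, j, r}.
That node has 4 child edges.

4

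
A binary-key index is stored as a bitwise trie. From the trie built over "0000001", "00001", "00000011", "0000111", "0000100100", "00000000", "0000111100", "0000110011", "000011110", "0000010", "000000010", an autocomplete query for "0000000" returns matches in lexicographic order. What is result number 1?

Words with prefix "0000000", in lexicographic order: "00000000", "000000010"
Position 1: 00000000

00000000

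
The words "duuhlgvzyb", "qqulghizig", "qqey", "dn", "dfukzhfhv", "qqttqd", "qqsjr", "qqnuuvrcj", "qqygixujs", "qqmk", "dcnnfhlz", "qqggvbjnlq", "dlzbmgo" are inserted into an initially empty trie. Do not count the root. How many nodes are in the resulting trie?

Count nodes per top-level branch (shared prefixes stored once):
  'd'-branch (dcnnfhlz, dfukzhfhv, dlzbmgo, dn, duuhlgvzyb): 32 nodes
  'q'-branch (qqey, qqggvbjnlq, qqmk, qqnuuvrcj, qqsjr, qqttqd, qqulghizig, qqygixujs): 43 nodes
Sum: 75

75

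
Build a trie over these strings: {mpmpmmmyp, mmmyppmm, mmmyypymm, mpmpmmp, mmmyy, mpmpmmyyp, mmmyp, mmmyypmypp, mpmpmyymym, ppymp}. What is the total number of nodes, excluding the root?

For each word, the new-node count is its length minus the longest prefix already in the trie:
  "mpmpmmmyp" → 9 new (m, p, m, p, m, m, m, y, p)
  "mmmyppmm" → prefix "m" already present; 7 new (m, m, y, p, p, m, m)
  "mmmyypymm" → prefix "mmmy" already present; 5 new (y, p, y, m, m)
  "mpmpmmp" → prefix "mpmpmm" already present; 1 new (p)
  "mmmyy" → prefix "mmmyy" already present; 0 new (none)
  "mpmpmmyyp" → prefix "mpmpmm" already present; 3 new (y, y, p)
  "mmmyp" → prefix "mmmyp" already present; 0 new (none)
  "mmmyypmypp" → prefix "mmmyyp" already present; 4 new (m, y, p, p)
  "mpmpmyymym" → prefix "mpmpm" already present; 5 new (y, y, m, y, m)
  "ppymp" → 5 new (p, p, y, m, p)
Total nodes = 9 + 7 + 5 + 1 + 0 + 3 + 0 + 4 + 5 + 5 = 39

39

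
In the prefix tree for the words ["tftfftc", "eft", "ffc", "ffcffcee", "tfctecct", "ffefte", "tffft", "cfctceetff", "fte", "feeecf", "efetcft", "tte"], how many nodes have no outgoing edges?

Leaves are exactly the stored words that no other stored word extends.
Those words: "cfctceetff", "efetcft", "eft", "feeecf", "ffcffcee", "ffefte", "fte", "tfctecct", "tffft", "tftfftc", "tte"
Leaf count: 11

11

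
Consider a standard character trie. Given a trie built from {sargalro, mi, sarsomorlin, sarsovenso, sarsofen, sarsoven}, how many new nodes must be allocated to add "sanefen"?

"sa" is already a path in the trie; the remaining "nefen" must be added.
So 7 − 2 = 5 new nodes.

5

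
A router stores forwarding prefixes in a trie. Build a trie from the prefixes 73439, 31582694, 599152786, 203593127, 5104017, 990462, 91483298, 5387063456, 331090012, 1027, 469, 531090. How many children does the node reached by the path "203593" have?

1

Walk "203593" from the root, arriving at one node.
Characters that immediately follow "203593" among the stored strings: {1}.
That node has 1 child edge.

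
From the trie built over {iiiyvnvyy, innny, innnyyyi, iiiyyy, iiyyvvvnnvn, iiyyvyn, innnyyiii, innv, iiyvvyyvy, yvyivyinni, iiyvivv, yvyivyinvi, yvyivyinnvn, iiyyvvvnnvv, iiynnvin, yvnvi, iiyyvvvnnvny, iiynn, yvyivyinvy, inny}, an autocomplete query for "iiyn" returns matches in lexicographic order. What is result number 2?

iiynnvin

DFS of the "iiyn" subtree visits, in order: "iiynn", "iiynnvin"
The 2nd is iiynnvin.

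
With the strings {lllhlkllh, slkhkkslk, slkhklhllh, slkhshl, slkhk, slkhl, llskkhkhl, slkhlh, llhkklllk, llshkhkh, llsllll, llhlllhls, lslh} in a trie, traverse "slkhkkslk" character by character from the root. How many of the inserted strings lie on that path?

2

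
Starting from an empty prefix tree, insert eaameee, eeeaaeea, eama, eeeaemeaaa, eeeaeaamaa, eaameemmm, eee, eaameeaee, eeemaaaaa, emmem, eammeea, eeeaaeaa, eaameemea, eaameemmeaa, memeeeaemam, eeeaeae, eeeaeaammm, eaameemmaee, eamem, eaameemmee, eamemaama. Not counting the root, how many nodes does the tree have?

78

For each word, the new-node count is its length minus the longest prefix already in the trie:
  "eaameee" → 7 new (e, a, a, m, e, e, e)
  "eeeaaeea" → prefix "e" already present; 7 new (e, e, a, a, e, e, a)
  "eama" → prefix "ea" already present; 2 new (m, a)
  "eeeaemeaaa" → prefix "eeea" already present; 6 new (e, m, e, a, a, a)
  "eeeaeaamaa" → prefix "eeeae" already present; 5 new (a, a, m, a, a)
  "eaameemmm" → prefix "eaamee" already present; 3 new (m, m, m)
  "eee" → prefix "eee" already present; 0 new (none)
  "eaameeaee" → prefix "eaamee" already present; 3 new (a, e, e)
  "eeemaaaaa" → prefix "eee" already present; 6 new (m, a, a, a, a, a)
  "emmem" → prefix "e" already present; 4 new (m, m, e, m)
  "eammeea" → prefix "eam" already present; 4 new (m, e, e, a)
  "eeeaaeaa" → prefix "eeeaae" already present; 2 new (a, a)
  "eaameemea" → prefix "eaameem" already present; 2 new (e, a)
  "eaameemmeaa" → prefix "eaameemm" already present; 3 new (e, a, a)
  "memeeeaemam" → 11 new (m, e, m, e, e, e, a, e, m, a, m)
  "eeeaeae" → prefix "eeeaea" already present; 1 new (e)
  "eeeaeaammm" → prefix "eeeaeaam" already present; 2 new (m, m)
  "eaameemmaee" → prefix "eaameemm" already present; 3 new (a, e, e)
  "eamem" → prefix "eam" already present; 2 new (e, m)
  "eaameemmee" → prefix "eaameemme" already present; 1 new (e)
  "eamemaama" → prefix "eamem" already present; 4 new (a, a, m, a)
Total nodes = 7 + 7 + 2 + 6 + 5 + 3 + 0 + 3 + 6 + 4 + 4 + 2 + 2 + 3 + 11 + 1 + 2 + 3 + 2 + 1 + 4 = 78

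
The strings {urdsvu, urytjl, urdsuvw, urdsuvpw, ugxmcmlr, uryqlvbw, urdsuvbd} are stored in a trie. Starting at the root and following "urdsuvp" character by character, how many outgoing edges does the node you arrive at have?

1

Follow the path "urdsuvp" to its node, then look at its outgoing edges.
Distinct next characters after "urdsuvp": w.
That node has 1 child edge.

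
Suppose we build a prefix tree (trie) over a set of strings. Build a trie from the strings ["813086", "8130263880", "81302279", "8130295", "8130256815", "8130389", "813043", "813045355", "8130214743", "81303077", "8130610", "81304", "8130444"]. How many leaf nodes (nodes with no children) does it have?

12

Leaves are exactly the stored words that no other stored word extends.
Those words: "8130214743", "81302279", "8130256815", "8130263880", "8130295", "81303077", "8130389", "813043", "8130444", "813045355", "8130610", "813086"
Leaf count: 12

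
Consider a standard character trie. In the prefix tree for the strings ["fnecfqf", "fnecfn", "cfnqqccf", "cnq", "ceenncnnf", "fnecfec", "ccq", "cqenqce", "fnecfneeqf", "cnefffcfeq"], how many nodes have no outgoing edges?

9

Leaves are exactly the stored words that no other stored word extends.
Those words: "ccq", "ceenncnnf", "cfnqqccf", "cnefffcfeq", "cnq", "cqenqce", "fnecfec", "fnecfneeqf", "fnecfqf"
Leaf count: 9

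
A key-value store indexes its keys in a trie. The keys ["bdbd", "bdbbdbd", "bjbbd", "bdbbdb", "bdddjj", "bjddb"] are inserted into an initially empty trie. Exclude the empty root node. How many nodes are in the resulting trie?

19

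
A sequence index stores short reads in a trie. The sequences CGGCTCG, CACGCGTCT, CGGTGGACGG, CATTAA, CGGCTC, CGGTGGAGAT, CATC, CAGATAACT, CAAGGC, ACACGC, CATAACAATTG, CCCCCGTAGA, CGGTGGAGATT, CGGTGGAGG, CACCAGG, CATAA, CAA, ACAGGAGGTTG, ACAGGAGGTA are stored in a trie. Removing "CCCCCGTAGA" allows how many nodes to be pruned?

After clearing the end-marker at "CCCCCGTAGA", prune upward until reaching a node still needed by another word.
The suffix "CCCCGTAGA" (9 nodes) is used only by "CCCCCGTAGA"; the node for "C" still has the child "G", so pruning stops there.
Nodes removed: 9

9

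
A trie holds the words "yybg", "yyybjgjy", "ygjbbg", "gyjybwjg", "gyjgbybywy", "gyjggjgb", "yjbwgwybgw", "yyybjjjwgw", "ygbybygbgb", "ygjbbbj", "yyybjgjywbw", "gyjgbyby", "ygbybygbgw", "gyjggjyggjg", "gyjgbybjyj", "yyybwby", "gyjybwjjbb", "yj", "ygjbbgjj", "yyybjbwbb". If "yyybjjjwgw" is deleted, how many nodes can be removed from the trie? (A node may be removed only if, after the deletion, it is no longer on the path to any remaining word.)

5

A node on "yyybjjjwgw"'s path can go only if nothing else ends at it or branches off below it.
The suffix "jjwgw" (5 nodes) is used only by "yyybjjjwgw"; the node for "yyybj" still has the child "g", so pruning stops there.
Nodes removed: 5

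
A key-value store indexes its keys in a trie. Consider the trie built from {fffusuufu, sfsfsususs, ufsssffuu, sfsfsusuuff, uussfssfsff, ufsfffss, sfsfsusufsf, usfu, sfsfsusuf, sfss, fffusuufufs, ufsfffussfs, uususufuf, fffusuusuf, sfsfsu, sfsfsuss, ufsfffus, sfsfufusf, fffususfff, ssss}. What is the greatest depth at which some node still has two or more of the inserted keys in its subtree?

9

The deepest shared node is where two words last agree before diverging.
"fffusuufu" and "fffusuufufs" agree on "fffusuufu" (9 characters) before diverging; nothing deeper is shared.
Longest shared-prefix length: 9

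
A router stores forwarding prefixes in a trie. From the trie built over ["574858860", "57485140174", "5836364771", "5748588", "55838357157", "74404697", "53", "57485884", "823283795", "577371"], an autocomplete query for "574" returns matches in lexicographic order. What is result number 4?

Filter for "574…" and sort: "57485140174", "5748588", "57485884", "574858860"
The 4th is 574858860.

574858860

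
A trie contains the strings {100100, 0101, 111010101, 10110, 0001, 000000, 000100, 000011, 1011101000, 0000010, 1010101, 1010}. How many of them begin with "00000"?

Filter for entries beginning with "00000":
Words under "00000": 000000, 0000010
Count: 2

2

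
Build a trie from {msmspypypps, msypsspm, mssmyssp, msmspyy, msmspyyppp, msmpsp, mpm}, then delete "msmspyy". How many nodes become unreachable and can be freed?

0

After clearing the end-marker at "msmspyy", prune upward until reaching a node still needed by another word.
Every node on "msmspyy" is still needed (e.g. by "msmspyyppp"), so nothing is freed.
Nodes removed: 0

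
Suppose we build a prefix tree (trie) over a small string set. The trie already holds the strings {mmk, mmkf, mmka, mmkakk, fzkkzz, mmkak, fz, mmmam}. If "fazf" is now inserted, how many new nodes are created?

"f" is already a path in the trie; the remaining "azf" must be added.
New nodes needed: |"fazf"| − 1 = 4 − 1 = 3.

3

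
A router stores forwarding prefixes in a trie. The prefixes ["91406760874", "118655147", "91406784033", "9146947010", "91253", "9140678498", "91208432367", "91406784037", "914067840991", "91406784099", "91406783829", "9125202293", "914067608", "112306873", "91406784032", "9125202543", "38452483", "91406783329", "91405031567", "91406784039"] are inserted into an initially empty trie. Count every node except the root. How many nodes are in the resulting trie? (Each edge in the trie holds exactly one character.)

Count nodes per top-level branch (shared prefixes stored once):
  '1'-branch (112306873, 118655147): 16 nodes
  '3'-branch (38452483): 8 nodes
  '9'-branch (91208432367, 9125202293, 9125202543, 91253, 91405031567, 914067608, 91406760874, 91406783329, 91406783829, 91406784032, 91406784033, 91406784037, 91406784039, 91406784099, 914067840991, 9140678498, 9146947010): 65 nodes
Sum: 89

89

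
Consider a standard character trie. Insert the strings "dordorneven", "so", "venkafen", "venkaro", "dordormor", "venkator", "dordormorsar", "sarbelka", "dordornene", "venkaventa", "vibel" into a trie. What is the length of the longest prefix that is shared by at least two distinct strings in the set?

The deepest shared node is where two words last agree before diverging.
e.g. "dordormor" and "dordormorsar" share the prefix "dordormor" of length 9; no pair shares a longer one.
Longest shared-prefix length: 9

9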